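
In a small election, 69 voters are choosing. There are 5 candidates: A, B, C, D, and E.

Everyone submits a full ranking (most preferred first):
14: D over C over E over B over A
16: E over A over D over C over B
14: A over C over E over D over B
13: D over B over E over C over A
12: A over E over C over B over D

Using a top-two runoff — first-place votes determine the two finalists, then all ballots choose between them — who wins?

Round 1 first-place votes: A 26, B 0, C 0, D 27, E 16. D and A advance.
Runoff: D is ranked above A on 27 ballots, A above D on 42.

A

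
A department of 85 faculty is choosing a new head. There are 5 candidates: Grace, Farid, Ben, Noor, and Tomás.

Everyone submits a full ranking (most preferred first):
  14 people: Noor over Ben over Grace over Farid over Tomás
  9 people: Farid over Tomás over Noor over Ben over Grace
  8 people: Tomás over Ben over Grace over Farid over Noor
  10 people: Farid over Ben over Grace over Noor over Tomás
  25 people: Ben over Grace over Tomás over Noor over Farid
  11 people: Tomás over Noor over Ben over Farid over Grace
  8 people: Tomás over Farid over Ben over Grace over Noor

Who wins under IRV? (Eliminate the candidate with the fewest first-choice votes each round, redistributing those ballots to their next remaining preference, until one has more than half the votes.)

Round 1: Grace 0, Farid 19, Ben 25, Noor 14, Tomás 27. Grace eliminated.
Round 2: Farid 19, Ben 25, Noor 14, Tomás 27. Noor eliminated.
Round 3: Farid 19, Ben 39, Tomás 27. Farid eliminated.
Round 4: Ben 49, Tomás 36. Ben has a majority (≥43).

Ben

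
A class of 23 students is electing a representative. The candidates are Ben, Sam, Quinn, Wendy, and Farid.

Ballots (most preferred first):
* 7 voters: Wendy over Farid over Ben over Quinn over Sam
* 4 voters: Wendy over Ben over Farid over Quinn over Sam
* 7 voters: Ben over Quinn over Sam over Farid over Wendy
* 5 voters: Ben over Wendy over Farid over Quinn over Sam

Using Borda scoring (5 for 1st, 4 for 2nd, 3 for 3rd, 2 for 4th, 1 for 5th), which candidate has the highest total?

Ben

Ben: 7×3 + 4×4 + 7×5 + 5×5 = 97
Sam: 7×1 + 4×1 + 7×3 + 5×1 = 37
Quinn: 7×2 + 4×2 + 7×4 + 5×2 = 60
Wendy: 7×5 + 4×5 + 7×1 + 5×4 = 82
Farid: 7×4 + 4×3 + 7×2 + 5×3 = 69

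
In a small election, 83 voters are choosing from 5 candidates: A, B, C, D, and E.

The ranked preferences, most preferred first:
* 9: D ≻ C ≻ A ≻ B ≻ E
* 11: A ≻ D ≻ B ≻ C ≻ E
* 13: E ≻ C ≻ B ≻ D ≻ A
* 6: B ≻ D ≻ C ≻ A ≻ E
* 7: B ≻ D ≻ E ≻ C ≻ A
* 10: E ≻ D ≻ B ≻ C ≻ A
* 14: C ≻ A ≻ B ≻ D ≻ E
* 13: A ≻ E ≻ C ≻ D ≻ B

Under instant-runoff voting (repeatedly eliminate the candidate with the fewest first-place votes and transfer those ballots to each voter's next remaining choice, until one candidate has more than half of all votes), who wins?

E

Round 1: A 24, B 13, C 14, D 9, E 23. D eliminated.
Round 2: A 24, B 13, C 23, E 23. B eliminated.
Round 3: A 24, C 29, E 30. A eliminated.
Round 4: C 40, E 43. E has a majority (≥42).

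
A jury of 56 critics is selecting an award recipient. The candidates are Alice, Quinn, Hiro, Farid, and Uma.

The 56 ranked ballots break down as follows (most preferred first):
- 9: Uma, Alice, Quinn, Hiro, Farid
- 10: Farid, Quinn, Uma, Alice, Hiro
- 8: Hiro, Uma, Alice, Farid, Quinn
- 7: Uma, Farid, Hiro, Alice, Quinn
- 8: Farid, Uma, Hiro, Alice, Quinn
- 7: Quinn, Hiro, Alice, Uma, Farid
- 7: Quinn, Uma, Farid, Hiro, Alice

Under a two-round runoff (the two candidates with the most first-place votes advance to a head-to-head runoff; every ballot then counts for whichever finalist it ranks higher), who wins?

Round 1 first-place votes: Alice 0, Quinn 14, Hiro 8, Farid 18, Uma 16. Farid and Uma advance.
Runoff: Farid is ranked above Uma on 18 ballots, Uma above Farid on 38.

Uma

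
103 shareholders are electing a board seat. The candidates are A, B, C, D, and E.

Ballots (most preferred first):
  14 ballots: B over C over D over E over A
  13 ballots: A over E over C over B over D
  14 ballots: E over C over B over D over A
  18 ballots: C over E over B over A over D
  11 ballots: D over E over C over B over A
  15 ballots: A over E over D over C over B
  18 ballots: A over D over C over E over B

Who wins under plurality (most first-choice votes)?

A

First-place votes: A 46, B 14, C 18, D 11, E 14.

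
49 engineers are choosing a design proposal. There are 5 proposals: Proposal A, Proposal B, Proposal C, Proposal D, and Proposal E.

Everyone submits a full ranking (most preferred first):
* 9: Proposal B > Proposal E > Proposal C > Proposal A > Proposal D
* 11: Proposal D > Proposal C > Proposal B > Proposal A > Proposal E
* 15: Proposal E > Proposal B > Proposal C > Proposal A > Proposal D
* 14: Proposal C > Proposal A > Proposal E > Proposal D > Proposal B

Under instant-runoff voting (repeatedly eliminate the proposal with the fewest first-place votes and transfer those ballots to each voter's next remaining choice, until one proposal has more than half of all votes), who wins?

Proposal C

Round 1: Proposal A 0, Proposal B 9, Proposal C 14, Proposal D 11, Proposal E 15. Proposal A eliminated.
Round 2: Proposal B 9, Proposal C 14, Proposal D 11, Proposal E 15. Proposal B eliminated.
Round 3: Proposal C 14, Proposal D 11, Proposal E 24. Proposal D eliminated.
Round 4: Proposal C 25, Proposal E 24. Proposal C has a majority (≥25).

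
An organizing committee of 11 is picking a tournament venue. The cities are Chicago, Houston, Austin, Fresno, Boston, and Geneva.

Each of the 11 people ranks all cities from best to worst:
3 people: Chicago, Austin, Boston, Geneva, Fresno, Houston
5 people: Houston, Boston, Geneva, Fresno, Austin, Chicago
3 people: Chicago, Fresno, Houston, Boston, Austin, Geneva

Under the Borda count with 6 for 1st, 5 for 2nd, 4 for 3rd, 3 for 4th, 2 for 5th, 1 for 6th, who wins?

Boston

Chicago: 3×6 + 5×1 + 3×6 = 41
Houston: 3×1 + 5×6 + 3×4 = 45
Austin: 3×5 + 5×2 + 3×2 = 31
Fresno: 3×2 + 5×3 + 3×5 = 36
Boston: 3×4 + 5×5 + 3×3 = 46
Geneva: 3×3 + 5×4 + 3×1 = 32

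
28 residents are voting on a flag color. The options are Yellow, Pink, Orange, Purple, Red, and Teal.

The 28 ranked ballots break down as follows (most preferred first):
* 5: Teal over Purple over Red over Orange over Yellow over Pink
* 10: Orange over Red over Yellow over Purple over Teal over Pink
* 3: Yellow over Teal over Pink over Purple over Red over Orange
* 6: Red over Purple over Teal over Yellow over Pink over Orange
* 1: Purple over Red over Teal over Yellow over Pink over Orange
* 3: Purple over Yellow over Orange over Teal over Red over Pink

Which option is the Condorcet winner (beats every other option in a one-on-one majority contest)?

Red

Red vs Yellow: 22–6
Red vs Pink: 25–3
Red vs Orange: 15–13
Red vs Purple: 16–12
Red vs Teal: 17–11
Red beats every other option.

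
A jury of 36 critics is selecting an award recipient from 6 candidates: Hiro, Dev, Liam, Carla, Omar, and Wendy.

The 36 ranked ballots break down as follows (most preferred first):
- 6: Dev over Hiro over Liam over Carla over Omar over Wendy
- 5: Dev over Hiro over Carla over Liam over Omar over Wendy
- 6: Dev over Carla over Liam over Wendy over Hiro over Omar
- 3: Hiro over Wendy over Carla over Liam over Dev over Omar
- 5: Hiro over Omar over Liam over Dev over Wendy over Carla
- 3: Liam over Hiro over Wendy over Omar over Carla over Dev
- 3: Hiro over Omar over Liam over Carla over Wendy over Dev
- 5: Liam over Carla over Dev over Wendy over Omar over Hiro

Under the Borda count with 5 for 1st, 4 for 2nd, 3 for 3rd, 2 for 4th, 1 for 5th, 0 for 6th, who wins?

Hiro

Hiro: 6×4 + 5×4 + 6×1 + 3×5 + 5×5 + 3×4 + 3×5 + 5×0 = 117
Dev: 6×5 + 5×5 + 6×5 + 3×1 + 5×2 + 3×0 + 3×0 + 5×3 = 113
Liam: 6×3 + 5×2 + 6×3 + 3×2 + 5×3 + 3×5 + 3×3 + 5×5 = 116
Carla: 6×2 + 5×3 + 6×4 + 3×3 + 5×0 + 3×1 + 3×2 + 5×4 = 89
Omar: 6×1 + 5×1 + 6×0 + 3×0 + 5×4 + 3×2 + 3×4 + 5×1 = 54
Wendy: 6×0 + 5×0 + 6×2 + 3×4 + 5×1 + 3×3 + 3×1 + 5×2 = 51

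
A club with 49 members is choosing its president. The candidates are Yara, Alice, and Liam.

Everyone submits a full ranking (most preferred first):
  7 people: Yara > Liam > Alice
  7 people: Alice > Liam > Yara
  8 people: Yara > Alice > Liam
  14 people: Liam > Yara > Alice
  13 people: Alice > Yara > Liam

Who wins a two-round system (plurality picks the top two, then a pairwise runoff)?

Round 1 first-place votes: Yara 15, Alice 20, Liam 14. Alice and Yara advance.
Runoff: Alice is ranked above Yara on 20 ballots, Yara above Alice on 29.

Yara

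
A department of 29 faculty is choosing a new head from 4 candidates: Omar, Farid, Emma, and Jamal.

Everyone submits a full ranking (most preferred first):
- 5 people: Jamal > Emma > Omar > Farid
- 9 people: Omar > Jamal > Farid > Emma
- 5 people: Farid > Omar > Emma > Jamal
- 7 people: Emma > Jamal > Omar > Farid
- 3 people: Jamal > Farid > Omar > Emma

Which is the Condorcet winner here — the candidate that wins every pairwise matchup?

Jamal

Jamal vs Omar: 15–14
Jamal vs Farid: 24–5
Jamal vs Emma: 17–12
Jamal beats every other candidate.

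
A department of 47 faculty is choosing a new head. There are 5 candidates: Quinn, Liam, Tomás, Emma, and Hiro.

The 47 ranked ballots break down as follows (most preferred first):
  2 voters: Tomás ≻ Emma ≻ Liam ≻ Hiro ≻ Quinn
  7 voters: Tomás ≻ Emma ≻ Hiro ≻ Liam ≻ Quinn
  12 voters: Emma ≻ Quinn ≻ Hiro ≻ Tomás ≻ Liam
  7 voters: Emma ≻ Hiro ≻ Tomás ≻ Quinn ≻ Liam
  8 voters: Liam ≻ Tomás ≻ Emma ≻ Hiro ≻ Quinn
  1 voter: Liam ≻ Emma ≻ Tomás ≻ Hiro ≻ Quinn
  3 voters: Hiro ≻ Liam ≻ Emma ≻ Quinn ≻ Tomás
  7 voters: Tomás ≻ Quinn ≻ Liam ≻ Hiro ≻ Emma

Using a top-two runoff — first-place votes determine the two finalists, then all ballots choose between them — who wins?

Round 1 first-place votes: Quinn 0, Liam 9, Tomás 16, Emma 19, Hiro 3. Emma and Tomás advance.
Runoff: Emma is ranked above Tomás on 23 ballots, Tomás above Emma on 24.

Tomás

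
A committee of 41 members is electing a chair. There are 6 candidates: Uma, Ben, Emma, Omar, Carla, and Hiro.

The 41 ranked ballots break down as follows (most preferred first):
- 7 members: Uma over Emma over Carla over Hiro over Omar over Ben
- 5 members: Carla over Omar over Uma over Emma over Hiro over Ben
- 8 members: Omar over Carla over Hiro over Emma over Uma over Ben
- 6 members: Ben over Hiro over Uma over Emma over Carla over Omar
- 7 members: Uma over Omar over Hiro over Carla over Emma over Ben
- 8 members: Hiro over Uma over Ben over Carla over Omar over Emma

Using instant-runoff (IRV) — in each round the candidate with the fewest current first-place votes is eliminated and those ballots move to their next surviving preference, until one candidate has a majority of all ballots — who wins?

Hiro

Round 1: Uma 14, Ben 6, Emma 0, Omar 8, Carla 5, Hiro 8. Emma eliminated.
Round 2: Uma 14, Ben 6, Omar 8, Carla 5, Hiro 8. Carla eliminated.
Round 3: Uma 14, Ben 6, Omar 13, Hiro 8. Ben eliminated.
Round 4: Uma 14, Omar 13, Hiro 14. Omar eliminated.
Round 5: Uma 19, Hiro 22. Hiro has a majority (≥21).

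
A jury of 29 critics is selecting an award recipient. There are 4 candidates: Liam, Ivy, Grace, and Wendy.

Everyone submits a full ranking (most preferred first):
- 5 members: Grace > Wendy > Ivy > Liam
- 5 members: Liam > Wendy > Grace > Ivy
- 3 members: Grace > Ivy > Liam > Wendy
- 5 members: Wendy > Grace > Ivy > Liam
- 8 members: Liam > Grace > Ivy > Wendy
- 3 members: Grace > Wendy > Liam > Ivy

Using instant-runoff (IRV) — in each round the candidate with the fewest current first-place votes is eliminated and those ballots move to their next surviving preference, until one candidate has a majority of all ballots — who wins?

Grace

Round 1: Liam 13, Ivy 0, Grace 11, Wendy 5. Ivy eliminated.
Round 2: Liam 13, Grace 11, Wendy 5. Wendy eliminated.
Round 3: Liam 13, Grace 16. Grace has a majority (≥15).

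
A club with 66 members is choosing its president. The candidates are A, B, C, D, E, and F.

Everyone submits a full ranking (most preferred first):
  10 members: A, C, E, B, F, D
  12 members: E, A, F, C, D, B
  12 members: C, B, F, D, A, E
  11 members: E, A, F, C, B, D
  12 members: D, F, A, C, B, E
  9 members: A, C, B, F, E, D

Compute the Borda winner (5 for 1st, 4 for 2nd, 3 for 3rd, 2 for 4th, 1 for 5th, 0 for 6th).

A: 10×5 + 12×4 + 12×1 + 11×4 + 12×3 + 9×5 = 235
B: 10×2 + 12×0 + 12×4 + 11×1 + 12×1 + 9×3 = 118
C: 10×4 + 12×2 + 12×5 + 11×2 + 12×2 + 9×4 = 206
D: 10×0 + 12×1 + 12×2 + 11×0 + 12×5 + 9×0 = 96
E: 10×3 + 12×5 + 12×0 + 11×5 + 12×0 + 9×1 = 154
F: 10×1 + 12×3 + 12×3 + 11×3 + 12×4 + 9×2 = 181

A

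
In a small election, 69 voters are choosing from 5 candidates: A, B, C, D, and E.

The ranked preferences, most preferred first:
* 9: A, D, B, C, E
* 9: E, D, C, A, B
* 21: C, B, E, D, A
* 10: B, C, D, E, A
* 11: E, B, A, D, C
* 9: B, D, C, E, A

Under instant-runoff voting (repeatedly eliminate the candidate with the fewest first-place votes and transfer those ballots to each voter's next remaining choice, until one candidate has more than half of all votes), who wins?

Round 1: A 9, B 19, C 21, D 0, E 20. D eliminated.
Round 2: A 9, B 19, C 21, E 20. A eliminated.
Round 3: B 28, C 21, E 20. E eliminated.
Round 4: B 39, C 30. B has a majority (≥35).

B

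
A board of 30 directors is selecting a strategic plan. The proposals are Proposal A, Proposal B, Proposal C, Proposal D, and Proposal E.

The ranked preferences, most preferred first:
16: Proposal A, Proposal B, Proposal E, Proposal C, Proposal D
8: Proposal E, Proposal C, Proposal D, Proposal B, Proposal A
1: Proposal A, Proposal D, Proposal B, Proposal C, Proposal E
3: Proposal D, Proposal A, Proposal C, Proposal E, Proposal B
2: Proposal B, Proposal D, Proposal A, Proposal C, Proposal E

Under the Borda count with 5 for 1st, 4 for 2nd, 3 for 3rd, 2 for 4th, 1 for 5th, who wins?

Proposal A

Proposal A: 16×5 + 8×1 + 1×5 + 3×4 + 2×3 = 111
Proposal B: 16×4 + 8×2 + 1×3 + 3×1 + 2×5 = 96
Proposal C: 16×2 + 8×4 + 1×2 + 3×3 + 2×2 = 79
Proposal D: 16×1 + 8×3 + 1×4 + 3×5 + 2×4 = 67
Proposal E: 16×3 + 8×5 + 1×1 + 3×2 + 2×1 = 97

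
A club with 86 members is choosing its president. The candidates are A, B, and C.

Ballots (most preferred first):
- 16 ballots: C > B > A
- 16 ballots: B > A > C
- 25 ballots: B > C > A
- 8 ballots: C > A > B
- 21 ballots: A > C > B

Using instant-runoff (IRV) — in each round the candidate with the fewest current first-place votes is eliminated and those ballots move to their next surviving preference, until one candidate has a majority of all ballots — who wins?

C

Round 1: A 21, B 41, C 24. A eliminated.
Round 2: B 41, C 45. C has a majority (≥44).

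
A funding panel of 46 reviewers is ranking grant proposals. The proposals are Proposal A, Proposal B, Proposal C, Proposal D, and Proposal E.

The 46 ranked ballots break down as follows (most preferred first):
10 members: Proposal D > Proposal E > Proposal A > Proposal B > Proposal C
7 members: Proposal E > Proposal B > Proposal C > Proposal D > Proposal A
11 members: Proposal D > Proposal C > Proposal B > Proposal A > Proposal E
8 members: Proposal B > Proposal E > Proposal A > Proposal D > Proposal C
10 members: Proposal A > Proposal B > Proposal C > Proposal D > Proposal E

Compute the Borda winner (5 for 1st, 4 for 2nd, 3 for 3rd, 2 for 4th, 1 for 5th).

Proposal B

Proposal A: 10×3 + 7×1 + 11×2 + 8×3 + 10×5 = 133
Proposal B: 10×2 + 7×4 + 11×3 + 8×5 + 10×4 = 161
Proposal C: 10×1 + 7×3 + 11×4 + 8×1 + 10×3 = 113
Proposal D: 10×5 + 7×2 + 11×5 + 8×2 + 10×2 = 155
Proposal E: 10×4 + 7×5 + 11×1 + 8×4 + 10×1 = 128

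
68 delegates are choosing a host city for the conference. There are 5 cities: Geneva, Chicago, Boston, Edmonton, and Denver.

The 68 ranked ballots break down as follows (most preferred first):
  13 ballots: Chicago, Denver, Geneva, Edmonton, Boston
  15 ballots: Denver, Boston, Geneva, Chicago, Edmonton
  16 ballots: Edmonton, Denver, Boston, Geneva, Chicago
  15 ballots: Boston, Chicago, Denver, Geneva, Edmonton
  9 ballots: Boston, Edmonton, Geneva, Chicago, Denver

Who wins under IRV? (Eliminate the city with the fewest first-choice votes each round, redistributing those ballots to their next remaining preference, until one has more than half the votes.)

Denver

Round 1: Geneva 0, Chicago 13, Boston 24, Edmonton 16, Denver 15. Geneva eliminated.
Round 2: Chicago 13, Boston 24, Edmonton 16, Denver 15. Chicago eliminated.
Round 3: Boston 24, Edmonton 16, Denver 28. Edmonton eliminated.
Round 4: Boston 24, Denver 44. Denver has a majority (≥35).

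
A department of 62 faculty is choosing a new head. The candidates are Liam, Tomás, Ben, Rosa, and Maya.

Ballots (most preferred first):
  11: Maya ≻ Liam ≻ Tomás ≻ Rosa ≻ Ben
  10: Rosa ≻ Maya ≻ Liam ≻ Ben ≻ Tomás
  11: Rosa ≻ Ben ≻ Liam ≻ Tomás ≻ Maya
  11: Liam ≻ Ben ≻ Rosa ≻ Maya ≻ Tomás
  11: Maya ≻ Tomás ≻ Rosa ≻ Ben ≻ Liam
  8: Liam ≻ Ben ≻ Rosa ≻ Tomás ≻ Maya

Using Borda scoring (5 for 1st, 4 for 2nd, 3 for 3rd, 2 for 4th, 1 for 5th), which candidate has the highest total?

Rosa

Liam: 11×4 + 10×3 + 11×3 + 11×5 + 11×1 + 8×5 = 213
Tomás: 11×3 + 10×1 + 11×2 + 11×1 + 11×4 + 8×2 = 136
Ben: 11×1 + 10×2 + 11×4 + 11×4 + 11×2 + 8×4 = 173
Rosa: 11×2 + 10×5 + 11×5 + 11×3 + 11×3 + 8×3 = 217
Maya: 11×5 + 10×4 + 11×1 + 11×2 + 11×5 + 8×1 = 191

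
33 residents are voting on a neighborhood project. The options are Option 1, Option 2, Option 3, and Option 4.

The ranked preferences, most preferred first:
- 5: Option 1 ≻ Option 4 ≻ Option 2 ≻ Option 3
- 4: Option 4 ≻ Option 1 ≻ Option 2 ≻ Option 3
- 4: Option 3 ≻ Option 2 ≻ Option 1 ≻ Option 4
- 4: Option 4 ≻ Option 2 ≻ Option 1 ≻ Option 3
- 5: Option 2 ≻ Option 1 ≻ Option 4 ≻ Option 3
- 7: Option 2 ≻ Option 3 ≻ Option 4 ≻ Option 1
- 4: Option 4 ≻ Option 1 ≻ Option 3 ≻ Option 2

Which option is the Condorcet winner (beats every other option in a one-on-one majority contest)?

Option 4

Option 4 vs Option 1: 19–14
Option 4 vs Option 2: 17–16
Option 4 vs Option 3: 22–11
Option 4 beats every other option.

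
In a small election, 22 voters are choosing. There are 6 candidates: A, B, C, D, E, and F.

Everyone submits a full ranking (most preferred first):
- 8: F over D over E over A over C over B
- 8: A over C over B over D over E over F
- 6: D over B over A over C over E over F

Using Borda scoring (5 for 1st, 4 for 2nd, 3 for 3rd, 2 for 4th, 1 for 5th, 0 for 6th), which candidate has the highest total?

D

A: 8×2 + 8×5 + 6×3 = 74
B: 8×0 + 8×3 + 6×4 = 48
C: 8×1 + 8×4 + 6×2 = 52
D: 8×4 + 8×2 + 6×5 = 78
E: 8×3 + 8×1 + 6×1 = 38
F: 8×5 + 8×0 + 6×0 = 40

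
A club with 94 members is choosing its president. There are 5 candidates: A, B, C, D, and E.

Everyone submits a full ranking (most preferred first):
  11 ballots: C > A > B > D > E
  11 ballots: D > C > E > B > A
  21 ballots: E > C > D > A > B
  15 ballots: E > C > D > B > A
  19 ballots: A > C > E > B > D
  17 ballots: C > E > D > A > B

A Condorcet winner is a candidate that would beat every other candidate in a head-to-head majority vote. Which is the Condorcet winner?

C

C vs A: 75–19
C vs B: 94–0
C vs D: 83–11
C vs E: 58–36
C beats every other candidate.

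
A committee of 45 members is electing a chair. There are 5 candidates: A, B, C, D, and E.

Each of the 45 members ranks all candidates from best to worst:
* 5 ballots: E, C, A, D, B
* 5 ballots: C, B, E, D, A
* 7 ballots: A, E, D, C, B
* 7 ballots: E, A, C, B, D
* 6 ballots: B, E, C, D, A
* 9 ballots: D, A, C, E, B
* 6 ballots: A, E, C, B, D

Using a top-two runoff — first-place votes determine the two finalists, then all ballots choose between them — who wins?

Round 1 first-place votes: A 13, B 6, C 5, D 9, E 12. A and E advance.
Runoff: A is ranked above E on 22 ballots, E above A on 23.

E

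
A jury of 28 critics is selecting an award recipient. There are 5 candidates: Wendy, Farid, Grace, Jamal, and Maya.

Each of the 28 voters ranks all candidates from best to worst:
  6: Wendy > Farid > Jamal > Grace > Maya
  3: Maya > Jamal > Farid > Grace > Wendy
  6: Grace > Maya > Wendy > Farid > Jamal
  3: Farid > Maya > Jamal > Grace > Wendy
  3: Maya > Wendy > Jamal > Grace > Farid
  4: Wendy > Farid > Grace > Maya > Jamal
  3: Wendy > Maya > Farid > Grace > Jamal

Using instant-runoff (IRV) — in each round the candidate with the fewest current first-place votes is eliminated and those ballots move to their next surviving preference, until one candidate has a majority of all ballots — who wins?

Round 1: Wendy 13, Farid 3, Grace 6, Jamal 0, Maya 6. Jamal eliminated.
Round 2: Wendy 13, Farid 3, Grace 6, Maya 6. Farid eliminated.
Round 3: Wendy 13, Grace 6, Maya 9. Grace eliminated.
Round 4: Wendy 13, Maya 15. Maya has a majority (≥15).

Maya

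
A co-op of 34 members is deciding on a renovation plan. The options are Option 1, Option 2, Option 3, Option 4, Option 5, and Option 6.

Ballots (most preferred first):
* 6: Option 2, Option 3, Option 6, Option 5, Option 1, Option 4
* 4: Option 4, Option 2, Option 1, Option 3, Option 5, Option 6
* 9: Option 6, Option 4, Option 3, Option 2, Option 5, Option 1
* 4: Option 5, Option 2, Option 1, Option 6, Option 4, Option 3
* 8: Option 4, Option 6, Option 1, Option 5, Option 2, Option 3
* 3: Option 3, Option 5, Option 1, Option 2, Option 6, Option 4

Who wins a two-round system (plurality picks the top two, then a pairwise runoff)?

Option 6

Round 1 first-place votes: Option 1 0, Option 2 6, Option 3 3, Option 4 12, Option 5 4, Option 6 9. Option 4 and Option 6 advance.
Runoff: Option 4 is ranked above Option 6 on 12 ballots, Option 6 above Option 4 on 22.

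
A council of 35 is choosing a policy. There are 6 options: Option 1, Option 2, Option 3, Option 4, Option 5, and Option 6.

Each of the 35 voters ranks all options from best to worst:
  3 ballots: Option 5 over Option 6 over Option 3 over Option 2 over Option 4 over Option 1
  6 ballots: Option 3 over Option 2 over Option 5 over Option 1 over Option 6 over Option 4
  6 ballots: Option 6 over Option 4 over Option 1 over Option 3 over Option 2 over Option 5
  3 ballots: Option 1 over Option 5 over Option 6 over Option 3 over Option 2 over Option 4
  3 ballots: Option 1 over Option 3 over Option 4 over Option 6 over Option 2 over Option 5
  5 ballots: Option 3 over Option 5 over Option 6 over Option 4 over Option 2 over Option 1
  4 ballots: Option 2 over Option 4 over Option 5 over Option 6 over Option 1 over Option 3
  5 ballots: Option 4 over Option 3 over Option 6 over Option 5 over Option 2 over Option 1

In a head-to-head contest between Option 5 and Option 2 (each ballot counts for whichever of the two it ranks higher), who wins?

Option 2

Option 5 is ranked above Option 2 on 16 ballots; Option 2 above Option 5 on 19.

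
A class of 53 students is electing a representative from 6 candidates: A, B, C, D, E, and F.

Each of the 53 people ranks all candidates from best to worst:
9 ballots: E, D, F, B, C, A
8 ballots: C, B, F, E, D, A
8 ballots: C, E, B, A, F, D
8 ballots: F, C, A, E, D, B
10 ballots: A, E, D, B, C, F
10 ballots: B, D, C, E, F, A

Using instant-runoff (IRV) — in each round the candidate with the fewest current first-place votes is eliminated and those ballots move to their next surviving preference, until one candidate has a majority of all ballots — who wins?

B

Round 1: A 10, B 10, C 16, D 0, E 9, F 8. D eliminated.
Round 2: A 10, B 10, C 16, E 9, F 8. F eliminated.
Round 3: A 10, B 10, C 24, E 9. E eliminated.
Round 4: A 10, B 19, C 24. A eliminated.
Round 5: B 29, C 24. B has a majority (≥27).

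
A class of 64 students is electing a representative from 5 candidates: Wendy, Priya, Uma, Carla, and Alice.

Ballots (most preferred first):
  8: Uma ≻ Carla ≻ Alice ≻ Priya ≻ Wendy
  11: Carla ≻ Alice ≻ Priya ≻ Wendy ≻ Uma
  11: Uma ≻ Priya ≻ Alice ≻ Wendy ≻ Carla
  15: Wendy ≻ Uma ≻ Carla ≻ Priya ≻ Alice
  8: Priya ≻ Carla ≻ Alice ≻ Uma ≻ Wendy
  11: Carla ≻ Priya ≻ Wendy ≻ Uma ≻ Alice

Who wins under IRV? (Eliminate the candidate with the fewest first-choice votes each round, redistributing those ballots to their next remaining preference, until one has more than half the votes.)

Round 1: Wendy 15, Priya 8, Uma 19, Carla 22, Alice 0. Alice eliminated.
Round 2: Wendy 15, Priya 8, Uma 19, Carla 22. Priya eliminated.
Round 3: Wendy 15, Uma 19, Carla 30. Wendy eliminated.
Round 4: Uma 34, Carla 30. Uma has a majority (≥33).

Uma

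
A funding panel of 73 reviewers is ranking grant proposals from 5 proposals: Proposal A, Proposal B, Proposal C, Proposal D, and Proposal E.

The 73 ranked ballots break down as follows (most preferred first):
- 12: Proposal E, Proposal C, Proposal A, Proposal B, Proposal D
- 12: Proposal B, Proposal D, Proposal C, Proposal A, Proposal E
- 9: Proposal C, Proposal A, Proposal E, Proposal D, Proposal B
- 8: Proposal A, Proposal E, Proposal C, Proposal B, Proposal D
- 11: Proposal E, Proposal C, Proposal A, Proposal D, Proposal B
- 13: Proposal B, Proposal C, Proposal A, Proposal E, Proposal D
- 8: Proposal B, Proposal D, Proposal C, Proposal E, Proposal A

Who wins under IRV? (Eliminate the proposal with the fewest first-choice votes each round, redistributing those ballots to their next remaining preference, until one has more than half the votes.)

Proposal E

Round 1: Proposal A 8, Proposal B 33, Proposal C 9, Proposal D 0, Proposal E 23. Proposal D eliminated.
Round 2: Proposal A 8, Proposal B 33, Proposal C 9, Proposal E 23. Proposal A eliminated.
Round 3: Proposal B 33, Proposal C 9, Proposal E 31. Proposal C eliminated.
Round 4: Proposal B 33, Proposal E 40. Proposal E has a majority (≥37).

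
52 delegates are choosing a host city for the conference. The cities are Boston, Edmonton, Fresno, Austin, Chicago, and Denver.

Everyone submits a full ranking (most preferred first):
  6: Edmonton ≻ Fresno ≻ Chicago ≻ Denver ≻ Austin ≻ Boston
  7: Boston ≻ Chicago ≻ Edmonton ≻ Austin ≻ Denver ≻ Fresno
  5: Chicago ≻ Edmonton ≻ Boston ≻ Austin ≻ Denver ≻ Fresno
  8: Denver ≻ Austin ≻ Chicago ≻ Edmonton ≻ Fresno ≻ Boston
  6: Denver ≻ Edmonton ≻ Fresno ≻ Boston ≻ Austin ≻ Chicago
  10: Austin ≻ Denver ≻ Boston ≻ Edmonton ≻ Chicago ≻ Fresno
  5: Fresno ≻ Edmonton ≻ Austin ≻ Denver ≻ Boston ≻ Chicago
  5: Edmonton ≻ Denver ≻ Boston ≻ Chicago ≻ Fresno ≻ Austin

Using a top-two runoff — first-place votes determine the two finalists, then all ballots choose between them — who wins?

Edmonton

Round 1 first-place votes: Boston 7, Edmonton 11, Fresno 5, Austin 10, Chicago 5, Denver 14. Denver and Edmonton advance.
Runoff: Denver is ranked above Edmonton on 24 ballots, Edmonton above Denver on 28.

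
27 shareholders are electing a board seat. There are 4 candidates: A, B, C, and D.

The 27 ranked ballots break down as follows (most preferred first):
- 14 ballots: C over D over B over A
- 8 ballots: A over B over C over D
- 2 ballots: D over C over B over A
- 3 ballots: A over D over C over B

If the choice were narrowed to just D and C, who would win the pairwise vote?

D is ranked above C on 5 ballots; C above D on 22.

C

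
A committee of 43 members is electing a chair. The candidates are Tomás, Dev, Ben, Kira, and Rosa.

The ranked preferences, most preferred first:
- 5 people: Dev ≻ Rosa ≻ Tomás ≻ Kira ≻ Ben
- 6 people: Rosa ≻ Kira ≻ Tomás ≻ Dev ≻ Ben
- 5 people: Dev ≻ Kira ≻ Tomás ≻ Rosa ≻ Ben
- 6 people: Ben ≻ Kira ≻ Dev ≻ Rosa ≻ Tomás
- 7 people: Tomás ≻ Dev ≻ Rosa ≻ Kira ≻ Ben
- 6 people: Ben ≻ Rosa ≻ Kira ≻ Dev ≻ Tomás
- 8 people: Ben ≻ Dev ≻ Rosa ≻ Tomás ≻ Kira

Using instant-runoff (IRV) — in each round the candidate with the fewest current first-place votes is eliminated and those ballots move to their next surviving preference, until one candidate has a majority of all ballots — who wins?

Tomás

Round 1: Tomás 7, Dev 10, Ben 20, Kira 0, Rosa 6. Kira eliminated.
Round 2: Tomás 7, Dev 10, Ben 20, Rosa 6. Rosa eliminated.
Round 3: Tomás 13, Dev 10, Ben 20. Dev eliminated.
Round 4: Tomás 23, Ben 20. Tomás has a majority (≥22).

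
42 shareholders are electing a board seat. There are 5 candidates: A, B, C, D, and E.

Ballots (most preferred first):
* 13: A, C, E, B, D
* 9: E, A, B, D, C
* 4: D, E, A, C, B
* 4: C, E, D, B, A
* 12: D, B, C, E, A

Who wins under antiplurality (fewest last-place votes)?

E

Last-place votes: A 16, B 4, C 9, D 13, E 0.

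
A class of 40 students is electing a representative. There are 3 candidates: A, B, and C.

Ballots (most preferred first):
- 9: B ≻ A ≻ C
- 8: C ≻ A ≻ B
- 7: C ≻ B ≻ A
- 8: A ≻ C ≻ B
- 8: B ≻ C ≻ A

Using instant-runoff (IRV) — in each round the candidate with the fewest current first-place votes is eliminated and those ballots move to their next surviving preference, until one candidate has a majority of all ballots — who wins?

C

Round 1: A 8, B 17, C 15. A eliminated.
Round 2: B 17, C 23. C has a majority (≥21).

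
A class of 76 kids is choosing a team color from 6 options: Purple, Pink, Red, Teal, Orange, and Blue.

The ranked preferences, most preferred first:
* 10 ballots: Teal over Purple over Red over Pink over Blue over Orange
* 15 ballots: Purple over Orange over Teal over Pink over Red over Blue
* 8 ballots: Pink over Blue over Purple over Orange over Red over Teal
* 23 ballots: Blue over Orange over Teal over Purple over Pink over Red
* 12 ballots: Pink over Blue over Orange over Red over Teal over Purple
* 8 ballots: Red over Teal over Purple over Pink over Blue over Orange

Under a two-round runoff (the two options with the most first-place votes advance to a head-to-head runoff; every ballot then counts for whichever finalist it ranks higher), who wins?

Pink

Round 1 first-place votes: Purple 15, Pink 20, Red 8, Teal 10, Orange 0, Blue 23. Blue and Pink advance.
Runoff: Blue is ranked above Pink on 23 ballots, Pink above Blue on 53.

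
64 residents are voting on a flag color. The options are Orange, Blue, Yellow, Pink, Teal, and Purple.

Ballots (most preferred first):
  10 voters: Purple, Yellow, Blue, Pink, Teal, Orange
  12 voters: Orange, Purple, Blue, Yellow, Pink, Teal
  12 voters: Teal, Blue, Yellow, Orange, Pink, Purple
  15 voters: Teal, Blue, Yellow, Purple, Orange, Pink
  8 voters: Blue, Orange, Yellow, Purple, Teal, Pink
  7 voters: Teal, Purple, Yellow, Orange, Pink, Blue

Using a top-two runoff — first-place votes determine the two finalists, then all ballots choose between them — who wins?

Teal

Round 1 first-place votes: Orange 12, Blue 8, Yellow 0, Pink 0, Teal 34, Purple 10. Teal and Orange advance.
Runoff: Teal is ranked above Orange on 44 ballots, Orange above Teal on 20.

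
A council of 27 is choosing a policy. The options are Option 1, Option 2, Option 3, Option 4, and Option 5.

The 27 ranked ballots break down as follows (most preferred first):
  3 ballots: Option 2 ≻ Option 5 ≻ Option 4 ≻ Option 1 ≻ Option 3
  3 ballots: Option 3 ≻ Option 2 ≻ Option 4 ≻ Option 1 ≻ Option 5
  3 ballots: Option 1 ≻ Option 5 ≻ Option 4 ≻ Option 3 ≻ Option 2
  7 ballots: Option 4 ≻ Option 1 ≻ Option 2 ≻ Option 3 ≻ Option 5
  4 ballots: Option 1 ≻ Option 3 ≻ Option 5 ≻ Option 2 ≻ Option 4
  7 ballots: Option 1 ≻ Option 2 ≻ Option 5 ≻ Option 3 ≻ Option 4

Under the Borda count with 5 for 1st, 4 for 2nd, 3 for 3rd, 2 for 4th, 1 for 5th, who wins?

Option 1: 3×2 + 3×2 + 3×5 + 7×4 + 4×5 + 7×5 = 110
Option 2: 3×5 + 3×4 + 3×1 + 7×3 + 4×2 + 7×4 = 87
Option 3: 3×1 + 3×5 + 3×2 + 7×2 + 4×4 + 7×2 = 68
Option 4: 3×3 + 3×3 + 3×3 + 7×5 + 4×1 + 7×1 = 73
Option 5: 3×4 + 3×1 + 3×4 + 7×1 + 4×3 + 7×3 = 67

Option 1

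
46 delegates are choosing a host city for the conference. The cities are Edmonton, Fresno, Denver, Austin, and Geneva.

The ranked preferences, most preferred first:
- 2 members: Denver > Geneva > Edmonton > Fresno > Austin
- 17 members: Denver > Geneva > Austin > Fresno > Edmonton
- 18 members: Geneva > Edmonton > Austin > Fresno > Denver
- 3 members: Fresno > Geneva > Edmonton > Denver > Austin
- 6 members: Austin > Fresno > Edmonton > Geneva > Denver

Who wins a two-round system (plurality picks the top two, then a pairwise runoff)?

Geneva

Round 1 first-place votes: Edmonton 0, Fresno 3, Denver 19, Austin 6, Geneva 18. Denver and Geneva advance.
Runoff: Denver is ranked above Geneva on 19 ballots, Geneva above Denver on 27.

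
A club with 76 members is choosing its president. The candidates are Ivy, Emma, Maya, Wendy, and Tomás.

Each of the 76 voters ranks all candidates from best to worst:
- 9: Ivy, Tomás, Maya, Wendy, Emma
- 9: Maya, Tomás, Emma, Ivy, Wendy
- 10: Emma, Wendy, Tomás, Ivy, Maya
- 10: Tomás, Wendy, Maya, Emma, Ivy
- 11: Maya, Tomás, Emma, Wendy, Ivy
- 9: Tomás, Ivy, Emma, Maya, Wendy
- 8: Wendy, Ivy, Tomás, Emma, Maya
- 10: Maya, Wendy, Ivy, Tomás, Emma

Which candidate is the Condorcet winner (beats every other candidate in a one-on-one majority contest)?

Tomás

Tomás vs Ivy: 49–27
Tomás vs Emma: 66–10
Tomás vs Maya: 46–30
Tomás vs Wendy: 48–28
Tomás beats every other candidate.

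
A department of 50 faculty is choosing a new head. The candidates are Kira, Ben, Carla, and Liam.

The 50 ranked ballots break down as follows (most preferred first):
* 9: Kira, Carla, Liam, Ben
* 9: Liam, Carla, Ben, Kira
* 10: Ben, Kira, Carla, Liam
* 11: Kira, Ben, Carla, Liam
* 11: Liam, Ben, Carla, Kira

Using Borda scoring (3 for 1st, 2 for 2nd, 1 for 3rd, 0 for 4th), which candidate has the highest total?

Ben

Kira: 9×3 + 9×0 + 10×2 + 11×3 + 11×0 = 80
Ben: 9×0 + 9×1 + 10×3 + 11×2 + 11×2 = 83
Carla: 9×2 + 9×2 + 10×1 + 11×1 + 11×1 = 68
Liam: 9×1 + 9×3 + 10×0 + 11×0 + 11×3 = 69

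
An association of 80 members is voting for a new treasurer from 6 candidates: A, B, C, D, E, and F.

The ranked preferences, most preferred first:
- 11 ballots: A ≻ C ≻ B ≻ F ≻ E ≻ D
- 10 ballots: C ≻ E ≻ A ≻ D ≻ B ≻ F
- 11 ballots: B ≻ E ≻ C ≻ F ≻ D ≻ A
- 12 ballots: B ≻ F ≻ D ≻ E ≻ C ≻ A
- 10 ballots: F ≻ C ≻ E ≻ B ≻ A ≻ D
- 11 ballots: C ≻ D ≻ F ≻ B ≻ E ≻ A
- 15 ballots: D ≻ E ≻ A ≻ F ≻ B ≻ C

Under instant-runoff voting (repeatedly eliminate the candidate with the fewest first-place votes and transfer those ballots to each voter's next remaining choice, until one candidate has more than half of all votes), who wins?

Round 1: A 11, B 23, C 21, D 15, E 0, F 10. E eliminated.
Round 2: A 11, B 23, C 21, D 15, F 10. F eliminated.
Round 3: A 11, B 23, C 31, D 15. A eliminated.
Round 4: B 23, C 42, D 15. C has a majority (≥41).

C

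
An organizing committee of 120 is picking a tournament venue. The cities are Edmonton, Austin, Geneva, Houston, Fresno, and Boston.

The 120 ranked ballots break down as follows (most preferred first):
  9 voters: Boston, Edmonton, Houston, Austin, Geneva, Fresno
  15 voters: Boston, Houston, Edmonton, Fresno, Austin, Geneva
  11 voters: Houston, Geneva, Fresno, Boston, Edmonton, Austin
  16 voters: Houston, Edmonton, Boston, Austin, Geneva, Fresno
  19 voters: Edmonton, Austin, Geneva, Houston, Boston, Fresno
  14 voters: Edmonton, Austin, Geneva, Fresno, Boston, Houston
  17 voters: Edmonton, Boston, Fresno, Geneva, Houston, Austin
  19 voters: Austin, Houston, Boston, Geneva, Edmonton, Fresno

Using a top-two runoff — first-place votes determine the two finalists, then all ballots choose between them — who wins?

Round 1 first-place votes: Edmonton 50, Austin 19, Geneva 0, Houston 27, Fresno 0, Boston 24. Edmonton and Houston advance.
Runoff: Edmonton is ranked above Houston on 59 ballots, Houston above Edmonton on 61.

Houston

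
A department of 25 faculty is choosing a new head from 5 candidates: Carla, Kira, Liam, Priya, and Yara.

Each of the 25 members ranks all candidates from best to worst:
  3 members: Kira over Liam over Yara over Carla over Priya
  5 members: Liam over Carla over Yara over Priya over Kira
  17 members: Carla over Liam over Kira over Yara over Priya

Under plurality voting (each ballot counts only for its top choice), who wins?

First-place votes: Carla 17, Kira 3, Liam 5, Priya 0, Yara 0.

Carla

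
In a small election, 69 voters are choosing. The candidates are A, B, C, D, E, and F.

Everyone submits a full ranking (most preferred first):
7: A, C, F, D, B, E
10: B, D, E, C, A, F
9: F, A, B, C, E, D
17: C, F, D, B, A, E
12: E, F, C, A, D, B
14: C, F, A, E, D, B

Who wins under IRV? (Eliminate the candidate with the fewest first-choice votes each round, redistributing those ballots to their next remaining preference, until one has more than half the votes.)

C

Round 1: A 7, B 10, C 31, D 0, E 12, F 9. D eliminated.
Round 2: A 7, B 10, C 31, E 12, F 9. A eliminated.
Round 3: B 10, C 38, E 12, F 9. C has a majority (≥35).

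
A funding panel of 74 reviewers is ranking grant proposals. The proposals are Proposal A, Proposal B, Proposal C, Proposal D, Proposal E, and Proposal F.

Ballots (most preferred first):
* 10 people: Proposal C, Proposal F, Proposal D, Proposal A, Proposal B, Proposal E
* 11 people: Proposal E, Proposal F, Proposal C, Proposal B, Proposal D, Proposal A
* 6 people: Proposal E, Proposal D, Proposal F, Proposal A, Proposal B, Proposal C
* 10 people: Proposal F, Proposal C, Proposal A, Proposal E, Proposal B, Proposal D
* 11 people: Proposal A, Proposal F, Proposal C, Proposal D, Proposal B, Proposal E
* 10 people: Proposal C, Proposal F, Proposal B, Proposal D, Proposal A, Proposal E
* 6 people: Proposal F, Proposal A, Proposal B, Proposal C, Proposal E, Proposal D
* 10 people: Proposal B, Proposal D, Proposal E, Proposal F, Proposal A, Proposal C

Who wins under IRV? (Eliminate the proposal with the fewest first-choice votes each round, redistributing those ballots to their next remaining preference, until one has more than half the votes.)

Round 1: Proposal A 11, Proposal B 10, Proposal C 20, Proposal D 0, Proposal E 17, Proposal F 16. Proposal D eliminated.
Round 2: Proposal A 11, Proposal B 10, Proposal C 20, Proposal E 17, Proposal F 16. Proposal B eliminated.
Round 3: Proposal A 11, Proposal C 20, Proposal E 27, Proposal F 16. Proposal A eliminated.
Round 4: Proposal C 20, Proposal E 27, Proposal F 27. Proposal C eliminated.
Round 5: Proposal E 27, Proposal F 47. Proposal F has a majority (≥38).

Proposal F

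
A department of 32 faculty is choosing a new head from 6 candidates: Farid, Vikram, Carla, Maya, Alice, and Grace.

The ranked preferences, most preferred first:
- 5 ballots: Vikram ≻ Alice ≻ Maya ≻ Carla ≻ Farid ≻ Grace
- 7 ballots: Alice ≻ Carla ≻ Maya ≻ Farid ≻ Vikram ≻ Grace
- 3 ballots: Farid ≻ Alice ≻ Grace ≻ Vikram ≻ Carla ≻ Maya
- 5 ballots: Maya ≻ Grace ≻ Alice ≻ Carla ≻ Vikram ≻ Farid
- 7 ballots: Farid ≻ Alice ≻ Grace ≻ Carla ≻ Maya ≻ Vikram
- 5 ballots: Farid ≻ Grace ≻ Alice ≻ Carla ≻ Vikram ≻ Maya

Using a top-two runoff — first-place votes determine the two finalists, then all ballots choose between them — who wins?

Alice

Round 1 first-place votes: Farid 15, Vikram 5, Carla 0, Maya 5, Alice 7, Grace 0. Farid and Alice advance.
Runoff: Farid is ranked above Alice on 15 ballots, Alice above Farid on 17.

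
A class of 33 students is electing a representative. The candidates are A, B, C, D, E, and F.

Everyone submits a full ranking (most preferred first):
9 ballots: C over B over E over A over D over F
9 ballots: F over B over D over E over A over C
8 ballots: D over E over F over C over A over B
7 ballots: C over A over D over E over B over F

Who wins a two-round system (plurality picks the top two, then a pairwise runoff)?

F

Round 1 first-place votes: A 0, B 0, C 16, D 8, E 0, F 9. C and F advance.
Runoff: C is ranked above F on 16 ballots, F above C on 17.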